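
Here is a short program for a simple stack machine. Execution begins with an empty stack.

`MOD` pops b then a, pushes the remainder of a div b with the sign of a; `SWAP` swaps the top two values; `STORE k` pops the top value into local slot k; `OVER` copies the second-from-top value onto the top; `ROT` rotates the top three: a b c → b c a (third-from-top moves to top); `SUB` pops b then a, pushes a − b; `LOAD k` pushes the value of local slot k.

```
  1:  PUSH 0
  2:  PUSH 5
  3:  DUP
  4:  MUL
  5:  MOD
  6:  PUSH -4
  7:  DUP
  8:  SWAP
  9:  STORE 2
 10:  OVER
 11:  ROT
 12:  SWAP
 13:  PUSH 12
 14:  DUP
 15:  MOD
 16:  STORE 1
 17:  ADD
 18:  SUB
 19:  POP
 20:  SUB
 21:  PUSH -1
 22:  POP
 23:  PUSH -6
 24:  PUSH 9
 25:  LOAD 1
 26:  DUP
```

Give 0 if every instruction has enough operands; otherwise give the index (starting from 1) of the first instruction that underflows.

20

PUSH 0  -> 0
PUSH 5  -> 0 5
DUP     -> 0 5 5
MUL     -> 0 25
MOD     -> 0
PUSH -4 -> 0 -4
DUP     -> 0 -4 -4
SWAP    -> 0 -4 -4
STORE 2 -> 0 -4
OVER    -> 0 -4 0
ROT     -> -4 0 0
SWAP    -> -4 0 0
PUSH 12 -> -4 0 0 12
DUP     -> -4 0 0 12 12
MOD     -> -4 0 0 0
STORE 1 -> -4 0 0
ADD     -> -4 0
SUB     -> -4
POP     -> (empty)
SUB  — needs 2 operands, stack has 0 → underflow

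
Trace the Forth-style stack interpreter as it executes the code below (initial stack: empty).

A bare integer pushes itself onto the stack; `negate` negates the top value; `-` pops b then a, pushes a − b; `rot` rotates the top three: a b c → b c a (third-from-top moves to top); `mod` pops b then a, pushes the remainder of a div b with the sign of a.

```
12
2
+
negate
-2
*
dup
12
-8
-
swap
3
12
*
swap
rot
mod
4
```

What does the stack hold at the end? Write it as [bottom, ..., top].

[28, 36, 8, 4]

12      [12]
2       [12, 2]
+       [14]
negate  [-14]
-2      [-14, -2]
*       [28]
dup     [28, 28]
12      [28, 28, 12]
-8      [28, 28, 12, -8]
-       [28, 28, 20]
swap    [28, 20, 28]
3       [28, 20, 28, 3]
12      [28, 20, 28, 3, 12]
*       [28, 20, 28, 36]
swap    [28, 20, 36, 28]
rot     [28, 36, 28, 20]
mod     [28, 36, 8]
4       [28, 36, 8, 4]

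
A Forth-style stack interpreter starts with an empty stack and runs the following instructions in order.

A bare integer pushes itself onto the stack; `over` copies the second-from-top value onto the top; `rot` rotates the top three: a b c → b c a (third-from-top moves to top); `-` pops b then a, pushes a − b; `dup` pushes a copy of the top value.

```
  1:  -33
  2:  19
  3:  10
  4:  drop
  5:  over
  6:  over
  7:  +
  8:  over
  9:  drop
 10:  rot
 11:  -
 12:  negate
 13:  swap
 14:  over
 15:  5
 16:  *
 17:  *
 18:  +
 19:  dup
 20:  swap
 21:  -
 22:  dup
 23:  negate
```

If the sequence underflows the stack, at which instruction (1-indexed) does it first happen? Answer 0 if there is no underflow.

-33    : [-33]
19     : [-33, 19]
10     : [-33, 19, 10]
drop   : [-33, 19]
over   : [-33, 19, -33]
over   : [-33, 19, -33, 19]
+      : [-33, 19, -14]
over   : [-33, 19, -14, 19]
drop   : [-33, 19, -14]
rot    : [19, -14, -33]
-      : [19, 19]
negate : [19, -19]
swap   : [-19, 19]
over   : [-19, 19, -19]
5      : [-19, 19, -19, 5]
*      : [-19, 19, -95]
*      : [-19, -1805]
+      : [-1824]
dup    : [-1824, -1824]
swap   : [-1824, -1824]
-      : [0]
dup    : [0, 0]
negate : [0, 0]

0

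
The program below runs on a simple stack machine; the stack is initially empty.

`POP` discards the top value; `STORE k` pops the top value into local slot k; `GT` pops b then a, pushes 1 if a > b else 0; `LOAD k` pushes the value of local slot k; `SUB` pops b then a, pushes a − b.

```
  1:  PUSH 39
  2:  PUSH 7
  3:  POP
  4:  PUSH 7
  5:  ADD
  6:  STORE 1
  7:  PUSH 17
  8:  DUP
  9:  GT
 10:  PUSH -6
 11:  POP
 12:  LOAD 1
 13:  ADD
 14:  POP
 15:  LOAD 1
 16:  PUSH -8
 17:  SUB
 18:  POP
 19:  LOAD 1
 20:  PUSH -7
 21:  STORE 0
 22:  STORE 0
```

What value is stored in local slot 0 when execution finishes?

PUSH 39  39
PUSH 7   39 7
POP      39
PUSH 7   39 7
ADD      46
STORE 1  (empty)
PUSH 17  17
DUP      17 17
GT       0
PUSH -6  0 -6
POP      0
LOAD 1   0 46
ADD      46
POP      (empty)
LOAD 1   46
PUSH -8  46 -8
SUB      54
POP      (empty)
LOAD 1   46
PUSH -7  46 -7
STORE 0  46
STORE 0  (empty)

46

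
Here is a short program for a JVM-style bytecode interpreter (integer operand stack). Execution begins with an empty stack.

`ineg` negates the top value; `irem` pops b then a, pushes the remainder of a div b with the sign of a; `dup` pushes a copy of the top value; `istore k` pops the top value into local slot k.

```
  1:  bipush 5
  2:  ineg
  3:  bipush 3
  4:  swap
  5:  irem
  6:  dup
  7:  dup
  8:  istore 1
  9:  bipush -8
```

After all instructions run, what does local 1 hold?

bipush 5   5
ineg       -5
bipush 3   -5 3
swap       3 -5
irem       3
dup        3 3
dup        3 3 3
istore 1   3 3
bipush -8  3 3 -8

3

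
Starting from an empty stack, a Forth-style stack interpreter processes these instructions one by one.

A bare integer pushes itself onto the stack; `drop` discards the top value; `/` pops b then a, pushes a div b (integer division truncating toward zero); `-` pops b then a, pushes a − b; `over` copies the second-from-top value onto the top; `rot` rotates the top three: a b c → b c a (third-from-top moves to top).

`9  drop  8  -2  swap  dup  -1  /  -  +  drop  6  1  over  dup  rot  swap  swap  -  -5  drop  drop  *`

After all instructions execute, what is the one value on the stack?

36

9    : [9]
drop : []
8    : [8]
-2   : [8, -2]
swap : [-2, 8]
dup  : [-2, 8, 8]
-1   : [-2, 8, 8, -1]
/    : [-2, 8, -8]
-    : [-2, 16]
+    : [14]
drop : []
6    : [6]
1    : [6, 1]
over : [6, 1, 6]
dup  : [6, 1, 6, 6]
rot  : [6, 6, 6, 1]
swap : [6, 6, 1, 6]
swap : [6, 6, 6, 1]
-    : [6, 6, 5]
-5   : [6, 6, 5, -5]
drop : [6, 6, 5]
drop : [6, 6]
*    : [36]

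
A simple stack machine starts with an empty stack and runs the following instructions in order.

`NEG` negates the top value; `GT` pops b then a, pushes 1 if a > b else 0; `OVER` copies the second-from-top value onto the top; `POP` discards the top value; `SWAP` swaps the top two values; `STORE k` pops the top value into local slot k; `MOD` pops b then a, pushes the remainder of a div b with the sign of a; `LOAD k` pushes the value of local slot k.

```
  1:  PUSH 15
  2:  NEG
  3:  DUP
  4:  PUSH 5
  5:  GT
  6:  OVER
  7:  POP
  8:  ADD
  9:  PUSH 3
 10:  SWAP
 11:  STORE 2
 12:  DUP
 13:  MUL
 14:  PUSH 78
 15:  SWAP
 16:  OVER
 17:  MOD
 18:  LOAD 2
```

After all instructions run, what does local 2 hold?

PUSH 15 : 15
NEG     : -15
DUP     : -15 -15
PUSH 5  : -15 -15 5
GT      : -15 0
OVER    : -15 0 -15
POP     : -15 0
ADD     : -15
PUSH 3  : -15 3
SWAP    : 3 -15
STORE 2 : 3
DUP     : 3 3
MUL     : 9
PUSH 78 : 9 78
SWAP    : 78 9
OVER    : 78 9 78
MOD     : 78 9
LOAD 2  : 78 9 -15

-15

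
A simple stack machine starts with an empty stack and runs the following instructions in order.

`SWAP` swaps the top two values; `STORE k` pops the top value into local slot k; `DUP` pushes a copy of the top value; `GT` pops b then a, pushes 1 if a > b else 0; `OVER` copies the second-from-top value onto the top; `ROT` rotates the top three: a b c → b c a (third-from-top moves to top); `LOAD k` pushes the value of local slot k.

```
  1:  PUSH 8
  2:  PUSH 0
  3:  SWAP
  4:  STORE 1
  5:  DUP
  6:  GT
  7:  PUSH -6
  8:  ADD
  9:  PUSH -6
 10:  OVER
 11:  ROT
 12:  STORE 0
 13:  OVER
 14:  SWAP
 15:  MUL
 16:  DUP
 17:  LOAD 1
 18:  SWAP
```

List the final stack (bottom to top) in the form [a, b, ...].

PUSH 8   8
PUSH 0   8 0
SWAP     0 8
STORE 1  0
DUP      0 0
GT       0
PUSH -6  0 -6
ADD      -6
PUSH -6  -6 -6
OVER     -6 -6 -6
ROT      -6 -6 -6
STORE 0  -6 -6
OVER     -6 -6 -6
SWAP     -6 -6 -6
MUL      -6 36
DUP      -6 36 36
LOAD 1   -6 36 36 8
SWAP     -6 36 8 36

[-6, 36, 8, 36]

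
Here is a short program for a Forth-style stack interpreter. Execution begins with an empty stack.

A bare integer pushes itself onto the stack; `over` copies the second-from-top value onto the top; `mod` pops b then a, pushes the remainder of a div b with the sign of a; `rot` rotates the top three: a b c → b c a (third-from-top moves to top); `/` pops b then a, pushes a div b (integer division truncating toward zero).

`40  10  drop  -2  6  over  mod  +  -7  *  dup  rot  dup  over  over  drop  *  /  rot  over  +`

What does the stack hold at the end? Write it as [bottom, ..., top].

[14, 0, 14]

40   : 40
10   : 40 10
drop : 40
-2   : 40 -2
6    : 40 -2 6
over : 40 -2 6 -2
mod  : 40 -2 0
+    : 40 -2
-7   : 40 -2 -7
*    : 40 14
dup  : 40 14 14
rot  : 14 14 40
dup  : 14 14 40 40
over : 14 14 40 40 40
over : 14 14 40 40 40 40
drop : 14 14 40 40 40
*    : 14 14 40 1600
/    : 14 14 0
rot  : 14 0 14
over : 14 0 14 0
+    : 14 0 14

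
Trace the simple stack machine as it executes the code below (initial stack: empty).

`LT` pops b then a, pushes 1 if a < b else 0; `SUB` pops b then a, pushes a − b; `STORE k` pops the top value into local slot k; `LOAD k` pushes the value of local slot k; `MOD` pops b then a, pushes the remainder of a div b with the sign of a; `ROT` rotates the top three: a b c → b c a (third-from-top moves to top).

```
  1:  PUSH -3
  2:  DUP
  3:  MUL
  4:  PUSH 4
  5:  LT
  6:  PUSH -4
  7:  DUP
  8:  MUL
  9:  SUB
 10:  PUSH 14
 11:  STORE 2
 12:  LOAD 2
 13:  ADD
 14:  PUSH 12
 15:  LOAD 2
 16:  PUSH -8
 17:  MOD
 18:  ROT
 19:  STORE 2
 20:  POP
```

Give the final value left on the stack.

PUSH -3 -> [-3]
DUP     -> [-3, -3]
MUL     -> [9]
PUSH 4  -> [9, 4]
LT      -> [0]
PUSH -4 -> [0, -4]
DUP     -> [0, -4, -4]
MUL     -> [0, 16]
SUB     -> [-16]
PUSH 14 -> [-16, 14]
STORE 2 -> [-16]
LOAD 2  -> [-16, 14]
ADD     -> [-2]
PUSH 12 -> [-2, 12]
LOAD 2  -> [-2, 12, 14]
PUSH -8 -> [-2, 12, 14, -8]
MOD     -> [-2, 12, 6]
ROT     -> [12, 6, -2]
STORE 2 -> [12, 6]
POP     -> [12]

12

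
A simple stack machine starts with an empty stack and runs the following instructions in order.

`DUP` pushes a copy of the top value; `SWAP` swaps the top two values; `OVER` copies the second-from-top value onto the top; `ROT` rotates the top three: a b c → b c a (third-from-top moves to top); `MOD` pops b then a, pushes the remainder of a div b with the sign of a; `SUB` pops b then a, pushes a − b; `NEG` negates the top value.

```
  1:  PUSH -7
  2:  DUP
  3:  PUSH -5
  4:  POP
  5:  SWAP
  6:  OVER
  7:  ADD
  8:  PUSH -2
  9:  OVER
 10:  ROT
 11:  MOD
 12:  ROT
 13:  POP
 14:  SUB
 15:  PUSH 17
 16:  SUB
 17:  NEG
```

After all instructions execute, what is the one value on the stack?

19

PUSH -7 → -7
DUP     → -7 -7
PUSH -5 → -7 -7 -5
POP     → -7 -7
SWAP    → -7 -7
OVER    → -7 -7 -7
ADD     → -7 -14
PUSH -2 → -7 -14 -2
OVER    → -7 -14 -2 -14
ROT     → -7 -2 -14 -14
MOD     → -7 -2 0
ROT     → -2 0 -7
POP     → -2 0
SUB     → -2
PUSH 17 → -2 17
SUB     → -19
NEG     → 19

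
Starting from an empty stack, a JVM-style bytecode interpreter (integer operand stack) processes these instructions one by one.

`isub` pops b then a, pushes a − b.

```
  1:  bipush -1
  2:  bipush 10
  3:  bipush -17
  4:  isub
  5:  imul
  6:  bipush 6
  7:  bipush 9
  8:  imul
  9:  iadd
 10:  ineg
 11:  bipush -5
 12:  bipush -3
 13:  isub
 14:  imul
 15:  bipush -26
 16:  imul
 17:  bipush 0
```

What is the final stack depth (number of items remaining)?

2

bipush -1   -1
bipush 10   -1 10
bipush -17  -1 10 -17
isub        -1 27
imul        -27
bipush 6    -27 6
bipush 9    -27 6 9
imul        -27 54
iadd        27
ineg        -27
bipush -5   -27 -5
bipush -3   -27 -5 -3
isub        -27 -2
imul        54
bipush -26  54 -26
imul        -1404
bipush 0    -1404 0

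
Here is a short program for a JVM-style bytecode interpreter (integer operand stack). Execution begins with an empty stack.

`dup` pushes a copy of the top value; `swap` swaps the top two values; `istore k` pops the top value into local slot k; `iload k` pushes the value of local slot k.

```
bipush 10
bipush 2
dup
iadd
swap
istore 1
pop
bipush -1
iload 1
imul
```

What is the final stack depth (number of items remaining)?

bipush 10  [10]
bipush 2   [10, 2]
dup        [10, 2, 2]
iadd       [10, 4]
swap       [4, 10]
istore 1   [4]
pop        []
bipush -1  [-1]
iload 1    [-1, 10]
imul       [-10]

1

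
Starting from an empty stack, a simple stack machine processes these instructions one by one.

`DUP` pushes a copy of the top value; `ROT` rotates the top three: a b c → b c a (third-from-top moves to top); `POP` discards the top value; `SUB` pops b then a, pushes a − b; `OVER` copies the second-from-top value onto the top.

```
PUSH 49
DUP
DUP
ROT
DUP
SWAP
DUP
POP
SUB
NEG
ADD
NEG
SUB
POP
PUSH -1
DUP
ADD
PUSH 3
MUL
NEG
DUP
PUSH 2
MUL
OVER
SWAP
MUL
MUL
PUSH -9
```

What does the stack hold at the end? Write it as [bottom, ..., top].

PUSH 49 → 49
DUP     → 49 49
DUP     → 49 49 49
ROT     → 49 49 49
DUP     → 49 49 49 49
SWAP    → 49 49 49 49
DUP     → 49 49 49 49 49
POP     → 49 49 49 49
SUB     → 49 49 0
NEG     → 49 49 0
ADD     → 49 49
NEG     → 49 -49
SUB     → 98
POP     → (empty)
PUSH -1 → -1
DUP     → -1 -1
ADD     → -2
PUSH 3  → -2 3
MUL     → -6
NEG     → 6
DUP     → 6 6
PUSH 2  → 6 6 2
MUL     → 6 12
OVER    → 6 12 6
SWAP    → 6 6 12
MUL     → 6 72
MUL     → 432
PUSH -9 → 432 -9

[432, -9]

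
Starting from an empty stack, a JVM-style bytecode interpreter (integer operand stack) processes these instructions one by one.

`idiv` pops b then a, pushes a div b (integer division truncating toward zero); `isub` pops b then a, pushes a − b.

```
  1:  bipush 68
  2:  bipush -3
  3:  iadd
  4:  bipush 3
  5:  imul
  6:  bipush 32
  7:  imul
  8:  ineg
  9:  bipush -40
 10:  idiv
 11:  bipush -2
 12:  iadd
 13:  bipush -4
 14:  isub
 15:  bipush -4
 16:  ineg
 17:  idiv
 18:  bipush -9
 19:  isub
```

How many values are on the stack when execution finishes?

bipush 68  : 68
bipush -3  : 68 -3
iadd       : 65
bipush 3   : 65 3
imul       : 195
bipush 32  : 195 32
imul       : 6240
ineg       : -6240
bipush -40 : -6240 -40
idiv       : 156
bipush -2  : 156 -2
iadd       : 154
bipush -4  : 154 -4
isub       : 158
bipush -4  : 158 -4
ineg       : 158 4
idiv       : 39
bipush -9  : 39 -9
isub       : 48

1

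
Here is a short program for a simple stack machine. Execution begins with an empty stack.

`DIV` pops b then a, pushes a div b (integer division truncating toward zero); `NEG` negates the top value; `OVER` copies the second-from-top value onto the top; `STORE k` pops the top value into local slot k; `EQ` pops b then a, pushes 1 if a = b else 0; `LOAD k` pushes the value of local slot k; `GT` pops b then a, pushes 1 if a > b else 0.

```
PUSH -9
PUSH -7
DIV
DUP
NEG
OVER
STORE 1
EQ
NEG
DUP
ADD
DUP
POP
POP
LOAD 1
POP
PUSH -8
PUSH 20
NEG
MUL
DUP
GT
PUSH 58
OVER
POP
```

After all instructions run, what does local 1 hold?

1

PUSH -9 → -9
PUSH -7 → -9 -7
DIV     → 1
DUP     → 1 1
NEG     → 1 -1
OVER    → 1 -1 1
STORE 1 → 1 -1
EQ      → 0
NEG     → 0
DUP     → 0 0
ADD     → 0
DUP     → 0 0
POP     → 0
POP     → (empty)
LOAD 1  → 1
POP     → (empty)
PUSH -8 → -8
PUSH 20 → -8 20
NEG     → -8 -20
MUL     → 160
DUP     → 160 160
GT      → 0
PUSH 58 → 0 58
OVER    → 0 58 0
POP     → 0 58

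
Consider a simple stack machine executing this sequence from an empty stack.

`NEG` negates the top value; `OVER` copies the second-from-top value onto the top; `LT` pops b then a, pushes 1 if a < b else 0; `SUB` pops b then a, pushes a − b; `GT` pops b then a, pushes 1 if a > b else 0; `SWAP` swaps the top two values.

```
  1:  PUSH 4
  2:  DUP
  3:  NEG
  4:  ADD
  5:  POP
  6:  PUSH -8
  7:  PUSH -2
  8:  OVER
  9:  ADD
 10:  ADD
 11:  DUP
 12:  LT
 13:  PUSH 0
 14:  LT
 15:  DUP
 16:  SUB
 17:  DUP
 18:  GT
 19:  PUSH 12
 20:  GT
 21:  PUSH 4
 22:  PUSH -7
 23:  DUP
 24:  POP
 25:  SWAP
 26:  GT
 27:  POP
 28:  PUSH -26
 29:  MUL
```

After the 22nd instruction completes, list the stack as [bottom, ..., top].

[0, 4, -7]

PUSH 4  : 4
DUP     : 4 4
NEG     : 4 -4
ADD     : 0
POP     : (empty)
PUSH -8 : -8
PUSH -2 : -8 -2
OVER    : -8 -2 -8
ADD     : -8 -10
ADD     : -18
DUP     : -18 -18
LT      : 0
PUSH 0  : 0 0
LT      : 0
DUP     : 0 0
SUB     : 0
DUP     : 0 0
GT      : 0
PUSH 12 : 0 12
GT      : 0
PUSH 4  : 0 4
PUSH -7 : 0 4 -7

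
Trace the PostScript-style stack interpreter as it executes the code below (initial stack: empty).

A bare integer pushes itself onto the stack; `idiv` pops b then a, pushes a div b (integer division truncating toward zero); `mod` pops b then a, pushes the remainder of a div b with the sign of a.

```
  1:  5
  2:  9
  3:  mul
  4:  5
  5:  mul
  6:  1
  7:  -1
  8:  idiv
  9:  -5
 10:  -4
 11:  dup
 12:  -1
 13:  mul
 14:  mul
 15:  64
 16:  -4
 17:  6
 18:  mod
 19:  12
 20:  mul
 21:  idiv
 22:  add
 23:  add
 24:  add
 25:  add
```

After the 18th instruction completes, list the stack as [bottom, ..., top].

5    -> [5]
9    -> [5, 9]
mul  -> [45]
5    -> [45, 5]
mul  -> [225]
1    -> [225, 1]
-1   -> [225, 1, -1]
idiv -> [225, -1]
-5   -> [225, -1, -5]
-4   -> [225, -1, -5, -4]
dup  -> [225, -1, -5, -4, -4]
-1   -> [225, -1, -5, -4, -4, -1]
mul  -> [225, -1, -5, -4, 4]
mul  -> [225, -1, -5, -16]
64   -> [225, -1, -5, -16, 64]
-4   -> [225, -1, -5, -16, 64, -4]
6    -> [225, -1, -5, -16, 64, -4, 6]
mod  -> [225, -1, -5, -16, 64, -4]

[225, -1, -5, -16, 64, -4]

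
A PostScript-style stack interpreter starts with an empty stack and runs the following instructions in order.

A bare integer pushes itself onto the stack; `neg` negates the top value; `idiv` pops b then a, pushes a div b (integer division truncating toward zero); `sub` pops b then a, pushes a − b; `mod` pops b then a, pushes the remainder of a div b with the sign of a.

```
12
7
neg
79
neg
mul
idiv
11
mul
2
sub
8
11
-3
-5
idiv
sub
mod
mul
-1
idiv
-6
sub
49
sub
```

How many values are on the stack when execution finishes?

1

12    [12]
7     [12, 7]
neg   [12, -7]
79    [12, -7, 79]
neg   [12, -7, -79]
mul   [12, 553]
idiv  [0]
11    [0, 11]
mul   [0]
2     [0, 2]
sub   [-2]
8     [-2, 8]
11    [-2, 8, 11]
-3    [-2, 8, 11, -3]
-5    [-2, 8, 11, -3, -5]
idiv  [-2, 8, 11, 0]
sub   [-2, 8, 11]
mod   [-2, 8]
mul   [-16]
-1    [-16, -1]
idiv  [16]
-6    [16, -6]
sub   [22]
49    [22, 49]
sub   [-27]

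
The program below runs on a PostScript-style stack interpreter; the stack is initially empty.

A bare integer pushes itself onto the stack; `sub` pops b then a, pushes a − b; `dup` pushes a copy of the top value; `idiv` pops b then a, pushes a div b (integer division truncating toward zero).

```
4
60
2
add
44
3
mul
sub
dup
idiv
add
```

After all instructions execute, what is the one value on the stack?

5

4    → 4
60   → 4 60
2    → 4 60 2
add  → 4 62
44   → 4 62 44
3    → 4 62 44 3
mul  → 4 62 132
sub  → 4 -70
dup  → 4 -70 -70
idiv → 4 1
add  → 5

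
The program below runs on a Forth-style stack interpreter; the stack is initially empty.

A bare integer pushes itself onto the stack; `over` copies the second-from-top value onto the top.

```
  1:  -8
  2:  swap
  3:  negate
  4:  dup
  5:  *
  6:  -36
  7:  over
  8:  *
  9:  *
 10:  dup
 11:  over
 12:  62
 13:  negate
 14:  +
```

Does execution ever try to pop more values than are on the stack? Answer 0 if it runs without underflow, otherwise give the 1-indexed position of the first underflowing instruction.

-8 : [-8]
swap  — needs 2 operands, stack has 1 → underflow

2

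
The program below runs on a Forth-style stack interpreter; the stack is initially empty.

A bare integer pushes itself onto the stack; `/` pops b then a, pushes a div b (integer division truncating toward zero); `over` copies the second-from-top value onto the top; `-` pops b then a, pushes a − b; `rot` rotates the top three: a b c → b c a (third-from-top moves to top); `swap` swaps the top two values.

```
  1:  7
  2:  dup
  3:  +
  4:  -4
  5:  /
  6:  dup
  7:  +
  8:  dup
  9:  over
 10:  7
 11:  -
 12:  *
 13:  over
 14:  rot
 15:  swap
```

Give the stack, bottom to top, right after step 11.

[-6, -6, -13]

7    : 7
dup  : 7 7
+    : 14
-4   : 14 -4
/    : -3
dup  : -3 -3
+    : -6
dup  : -6 -6
over : -6 -6 -6
7    : -6 -6 -6 7
-    : -6 -6 -13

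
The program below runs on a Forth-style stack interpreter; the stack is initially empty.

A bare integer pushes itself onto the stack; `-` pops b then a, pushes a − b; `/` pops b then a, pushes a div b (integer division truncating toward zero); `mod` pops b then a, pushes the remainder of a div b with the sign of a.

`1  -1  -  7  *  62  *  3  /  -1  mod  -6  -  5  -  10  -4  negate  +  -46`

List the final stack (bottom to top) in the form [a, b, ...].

1      → 1
-1     → 1 -1
-      → 2
7      → 2 7
*      → 14
62     → 14 62
*      → 868
3      → 868 3
/      → 289
-1     → 289 -1
mod    → 0
-6     → 0 -6
-      → 6
5      → 6 5
-      → 1
10     → 1 10
-4     → 1 10 -4
negate → 1 10 4
+      → 1 14
-46    → 1 14 -46

[1, 14, -46]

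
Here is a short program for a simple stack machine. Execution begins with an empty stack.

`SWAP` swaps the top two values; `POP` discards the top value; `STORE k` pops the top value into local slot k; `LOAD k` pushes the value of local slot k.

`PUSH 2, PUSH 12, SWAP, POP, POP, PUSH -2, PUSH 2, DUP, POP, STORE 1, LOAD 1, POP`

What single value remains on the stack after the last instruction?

PUSH 2  -> [2]
PUSH 12 -> [2, 12]
SWAP    -> [12, 2]
POP     -> [12]
POP     -> []
PUSH -2 -> [-2]
PUSH 2  -> [-2, 2]
DUP     -> [-2, 2, 2]
POP     -> [-2, 2]
STORE 1 -> [-2]
LOAD 1  -> [-2, 2]
POP     -> [-2]

-2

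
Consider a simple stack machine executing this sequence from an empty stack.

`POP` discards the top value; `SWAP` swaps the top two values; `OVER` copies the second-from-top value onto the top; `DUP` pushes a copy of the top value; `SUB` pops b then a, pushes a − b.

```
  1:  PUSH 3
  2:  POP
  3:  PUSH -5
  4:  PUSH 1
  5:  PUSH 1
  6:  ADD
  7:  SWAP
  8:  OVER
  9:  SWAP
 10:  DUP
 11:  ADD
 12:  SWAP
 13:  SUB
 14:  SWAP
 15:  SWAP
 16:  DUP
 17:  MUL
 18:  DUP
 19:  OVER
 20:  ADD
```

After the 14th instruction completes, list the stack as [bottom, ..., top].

[-12, 2]

PUSH 3   3
POP      (empty)
PUSH -5  -5
PUSH 1   -5 1
PUSH 1   -5 1 1
ADD      -5 2
SWAP     2 -5
OVER     2 -5 2
SWAP     2 2 -5
DUP      2 2 -5 -5
ADD      2 2 -10
SWAP     2 -10 2
SUB      2 -12
SWAP     -12 2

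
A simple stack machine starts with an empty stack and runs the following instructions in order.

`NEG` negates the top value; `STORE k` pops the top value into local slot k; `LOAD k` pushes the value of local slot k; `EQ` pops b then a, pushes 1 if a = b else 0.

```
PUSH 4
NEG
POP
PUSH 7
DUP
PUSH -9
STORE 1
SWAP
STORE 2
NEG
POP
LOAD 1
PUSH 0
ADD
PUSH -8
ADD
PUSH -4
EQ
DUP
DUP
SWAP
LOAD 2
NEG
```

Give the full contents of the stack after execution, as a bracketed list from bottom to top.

[0, 0, 0, -7]

PUSH 4  : 4
NEG     : -4
POP     : (empty)
PUSH 7  : 7
DUP     : 7 7
PUSH -9 : 7 7 -9
STORE 1 : 7 7
SWAP    : 7 7
STORE 2 : 7
NEG     : -7
POP     : (empty)
LOAD 1  : -9
PUSH 0  : -9 0
ADD     : -9
PUSH -8 : -9 -8
ADD     : -17
PUSH -4 : -17 -4
EQ      : 0
DUP     : 0 0
DUP     : 0 0 0
SWAP    : 0 0 0
LOAD 2  : 0 0 0 7
NEG     : 0 0 0 -7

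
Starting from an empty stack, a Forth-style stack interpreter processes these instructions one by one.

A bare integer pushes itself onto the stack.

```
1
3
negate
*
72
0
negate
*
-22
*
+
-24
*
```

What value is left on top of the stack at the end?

1      : 1
3      : 1 3
negate : 1 -3
*      : -3
72     : -3 72
0      : -3 72 0
negate : -3 72 0
*      : -3 0
-22    : -3 0 -22
*      : -3 0
+      : -3
-24    : -3 -24
*      : 72

72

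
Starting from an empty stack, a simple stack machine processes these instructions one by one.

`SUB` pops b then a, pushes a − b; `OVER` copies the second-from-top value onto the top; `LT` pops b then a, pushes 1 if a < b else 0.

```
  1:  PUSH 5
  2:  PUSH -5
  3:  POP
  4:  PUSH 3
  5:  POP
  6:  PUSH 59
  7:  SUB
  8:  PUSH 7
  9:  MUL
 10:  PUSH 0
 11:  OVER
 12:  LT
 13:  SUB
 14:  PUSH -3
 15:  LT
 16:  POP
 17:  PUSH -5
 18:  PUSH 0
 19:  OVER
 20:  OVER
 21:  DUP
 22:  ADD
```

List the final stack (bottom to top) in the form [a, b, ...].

[-5, 0, -5, 0]

PUSH 5  -> 5
PUSH -5 -> 5 -5
POP     -> 5
PUSH 3  -> 5 3
POP     -> 5
PUSH 59 -> 5 59
SUB     -> -54
PUSH 7  -> -54 7
MUL     -> -378
PUSH 0  -> -378 0
OVER    -> -378 0 -378
LT      -> -378 0
SUB     -> -378
PUSH -3 -> -378 -3
LT      -> 1
POP     -> (empty)
PUSH -5 -> -5
PUSH 0  -> -5 0
OVER    -> -5 0 -5
OVER    -> -5 0 -5 0
DUP     -> -5 0 -5 0 0
ADD     -> -5 0 -5 0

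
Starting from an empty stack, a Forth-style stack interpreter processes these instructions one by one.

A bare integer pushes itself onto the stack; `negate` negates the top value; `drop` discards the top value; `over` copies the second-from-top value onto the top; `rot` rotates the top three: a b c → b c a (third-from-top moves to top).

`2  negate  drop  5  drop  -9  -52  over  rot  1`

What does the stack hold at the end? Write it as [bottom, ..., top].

2      -> [2]
negate -> [-2]
drop   -> []
5      -> [5]
drop   -> []
-9     -> [-9]
-52    -> [-9, -52]
over   -> [-9, -52, -9]
rot    -> [-52, -9, -9]
1      -> [-52, -9, -9, 1]

[-52, -9, -9, 1]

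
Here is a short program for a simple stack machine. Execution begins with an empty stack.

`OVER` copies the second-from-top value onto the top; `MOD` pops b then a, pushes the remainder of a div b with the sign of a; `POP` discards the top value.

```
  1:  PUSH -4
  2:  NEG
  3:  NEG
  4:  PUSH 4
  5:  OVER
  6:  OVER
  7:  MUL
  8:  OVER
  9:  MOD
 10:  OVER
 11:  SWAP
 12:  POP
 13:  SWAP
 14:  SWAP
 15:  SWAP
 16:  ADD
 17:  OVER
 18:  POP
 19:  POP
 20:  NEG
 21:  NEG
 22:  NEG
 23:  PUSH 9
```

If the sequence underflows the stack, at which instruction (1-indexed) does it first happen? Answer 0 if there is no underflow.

0

PUSH -4 → -4
NEG     → 4
NEG     → -4
PUSH 4  → -4 4
OVER    → -4 4 -4
OVER    → -4 4 -4 4
MUL     → -4 4 -16
OVER    → -4 4 -16 4
MOD     → -4 4 0
OVER    → -4 4 0 4
SWAP    → -4 4 4 0
POP     → -4 4 4
SWAP    → -4 4 4
SWAP    → -4 4 4
SWAP    → -4 4 4
ADD     → -4 8
OVER    → -4 8 -4
POP     → -4 8
POP     → -4
NEG     → 4
NEG     → -4
NEG     → 4
PUSH 9  → 4 9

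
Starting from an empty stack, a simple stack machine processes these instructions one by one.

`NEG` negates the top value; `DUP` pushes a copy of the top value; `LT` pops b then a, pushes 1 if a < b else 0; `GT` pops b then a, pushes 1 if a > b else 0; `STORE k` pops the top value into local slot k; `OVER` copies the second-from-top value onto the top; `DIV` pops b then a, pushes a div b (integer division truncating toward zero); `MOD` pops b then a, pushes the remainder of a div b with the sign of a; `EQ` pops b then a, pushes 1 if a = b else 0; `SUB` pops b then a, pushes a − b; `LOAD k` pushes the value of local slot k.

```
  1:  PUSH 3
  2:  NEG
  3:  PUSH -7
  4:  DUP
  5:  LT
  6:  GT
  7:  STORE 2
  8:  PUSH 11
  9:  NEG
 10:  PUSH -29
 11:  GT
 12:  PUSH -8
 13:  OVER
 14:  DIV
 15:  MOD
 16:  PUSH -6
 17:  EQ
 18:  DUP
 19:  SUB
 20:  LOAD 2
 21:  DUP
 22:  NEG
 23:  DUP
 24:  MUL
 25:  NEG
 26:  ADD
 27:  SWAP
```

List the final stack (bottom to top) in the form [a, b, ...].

PUSH 3    3
NEG       -3
PUSH -7   -3 -7
DUP       -3 -7 -7
LT        -3 0
GT        0
STORE 2   (empty)
PUSH 11   11
NEG       -11
PUSH -29  -11 -29
GT        1
PUSH -8   1 -8
OVER      1 -8 1
DIV       1 -8
MOD       1
PUSH -6   1 -6
EQ        0
DUP       0 0
SUB       0
LOAD 2    0 0
DUP       0 0 0
NEG       0 0 0
DUP       0 0 0 0
MUL       0 0 0
NEG       0 0 0
ADD       0 0
SWAP      0 0

[0, 0]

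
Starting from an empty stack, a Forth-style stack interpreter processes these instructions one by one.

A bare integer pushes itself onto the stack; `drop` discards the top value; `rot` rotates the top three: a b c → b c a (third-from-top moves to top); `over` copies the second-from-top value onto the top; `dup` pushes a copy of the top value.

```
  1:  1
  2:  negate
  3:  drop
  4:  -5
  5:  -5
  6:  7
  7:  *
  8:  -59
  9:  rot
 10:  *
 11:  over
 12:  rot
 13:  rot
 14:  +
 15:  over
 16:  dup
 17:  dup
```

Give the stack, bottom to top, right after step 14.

1      → [1]
negate → [-1]
drop   → []
-5     → [-5]
-5     → [-5, -5]
7      → [-5, -5, 7]
*      → [-5, -35]
-59    → [-5, -35, -59]
rot    → [-35, -59, -5]
*      → [-35, 295]
over   → [-35, 295, -35]
rot    → [295, -35, -35]
rot    → [-35, -35, 295]
+      → [-35, 260]

[-35, 260]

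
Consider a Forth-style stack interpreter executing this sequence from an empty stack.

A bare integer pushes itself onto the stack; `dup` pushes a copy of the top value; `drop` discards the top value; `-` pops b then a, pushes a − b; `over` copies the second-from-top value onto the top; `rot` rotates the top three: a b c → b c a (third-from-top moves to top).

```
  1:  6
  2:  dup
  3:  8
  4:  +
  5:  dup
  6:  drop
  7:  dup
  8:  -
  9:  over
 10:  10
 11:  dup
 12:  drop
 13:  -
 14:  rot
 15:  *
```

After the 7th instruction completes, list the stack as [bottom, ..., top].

6    → 6
dup  → 6 6
8    → 6 6 8
+    → 6 14
dup  → 6 14 14
drop → 6 14
dup  → 6 14 14

[6, 14, 14]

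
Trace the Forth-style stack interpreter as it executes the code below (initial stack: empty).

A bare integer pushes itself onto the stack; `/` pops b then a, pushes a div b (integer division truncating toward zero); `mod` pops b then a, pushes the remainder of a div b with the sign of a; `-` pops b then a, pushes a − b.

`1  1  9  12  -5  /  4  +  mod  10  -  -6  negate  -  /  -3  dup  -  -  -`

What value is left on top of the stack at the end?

1      -> [1]
1      -> [1, 1]
9      -> [1, 1, 9]
12     -> [1, 1, 9, 12]
-5     -> [1, 1, 9, 12, -5]
/      -> [1, 1, 9, -2]
4      -> [1, 1, 9, -2, 4]
+      -> [1, 1, 9, 2]
mod    -> [1, 1, 1]
10     -> [1, 1, 1, 10]
-      -> [1, 1, -9]
-6     -> [1, 1, -9, -6]
negate -> [1, 1, -9, 6]
-      -> [1, 1, -15]
/      -> [1, 0]
-3     -> [1, 0, -3]
dup    -> [1, 0, -3, -3]
-      -> [1, 0, 0]
-      -> [1, 0]
-      -> [1]

1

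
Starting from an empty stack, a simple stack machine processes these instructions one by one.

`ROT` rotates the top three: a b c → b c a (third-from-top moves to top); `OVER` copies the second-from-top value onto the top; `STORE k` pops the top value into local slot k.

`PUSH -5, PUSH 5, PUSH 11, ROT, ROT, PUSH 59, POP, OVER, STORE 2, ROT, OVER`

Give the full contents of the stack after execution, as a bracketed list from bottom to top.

[-5, 5, 11, 5]

PUSH -5  -5
PUSH 5   -5 5
PUSH 11  -5 5 11
ROT      5 11 -5
ROT      11 -5 5
PUSH 59  11 -5 5 59
POP      11 -5 5
OVER     11 -5 5 -5
STORE 2  11 -5 5
ROT      -5 5 11
OVER     -5 5 11 5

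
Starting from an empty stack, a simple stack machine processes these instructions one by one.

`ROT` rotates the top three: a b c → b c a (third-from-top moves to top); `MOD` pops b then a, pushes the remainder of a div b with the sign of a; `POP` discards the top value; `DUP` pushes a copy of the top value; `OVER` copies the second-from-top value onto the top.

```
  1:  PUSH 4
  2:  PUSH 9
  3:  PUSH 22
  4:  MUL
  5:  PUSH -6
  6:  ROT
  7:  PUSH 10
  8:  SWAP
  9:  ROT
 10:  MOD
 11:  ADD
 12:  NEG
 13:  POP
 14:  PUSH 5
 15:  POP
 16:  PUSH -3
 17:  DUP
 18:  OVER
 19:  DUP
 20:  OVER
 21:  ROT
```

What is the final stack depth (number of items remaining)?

6

PUSH 4   [4]
PUSH 9   [4, 9]
PUSH 22  [4, 9, 22]
MUL      [4, 198]
PUSH -6  [4, 198, -6]
ROT      [198, -6, 4]
PUSH 10  [198, -6, 4, 10]
SWAP     [198, -6, 10, 4]
ROT      [198, 10, 4, -6]
MOD      [198, 10, 4]
ADD      [198, 14]
NEG      [198, -14]
POP      [198]
PUSH 5   [198, 5]
POP      [198]
PUSH -3  [198, -3]
DUP      [198, -3, -3]
OVER     [198, -3, -3, -3]
DUP      [198, -3, -3, -3, -3]
OVER     [198, -3, -3, -3, -3, -3]
ROT      [198, -3, -3, -3, -3, -3]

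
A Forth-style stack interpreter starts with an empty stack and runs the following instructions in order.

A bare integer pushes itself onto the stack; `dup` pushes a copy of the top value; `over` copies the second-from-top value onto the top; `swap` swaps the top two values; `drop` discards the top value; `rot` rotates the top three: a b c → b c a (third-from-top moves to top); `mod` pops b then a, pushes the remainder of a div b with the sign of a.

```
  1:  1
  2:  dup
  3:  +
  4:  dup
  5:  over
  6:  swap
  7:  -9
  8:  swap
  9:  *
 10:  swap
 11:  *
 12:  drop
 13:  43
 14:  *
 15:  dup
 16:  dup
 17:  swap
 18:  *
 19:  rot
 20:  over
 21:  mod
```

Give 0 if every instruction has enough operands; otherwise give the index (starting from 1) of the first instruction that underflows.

1     [1]
dup   [1, 1]
+     [2]
dup   [2, 2]
over  [2, 2, 2]
swap  [2, 2, 2]
-9    [2, 2, 2, -9]
swap  [2, 2, -9, 2]
*     [2, 2, -18]
swap  [2, -18, 2]
*     [2, -36]
drop  [2]
43    [2, 43]
*     [86]
dup   [86, 86]
dup   [86, 86, 86]
swap  [86, 86, 86]
*     [86, 7396]
rot  — needs 3 operands, stack has 2 → underflow

19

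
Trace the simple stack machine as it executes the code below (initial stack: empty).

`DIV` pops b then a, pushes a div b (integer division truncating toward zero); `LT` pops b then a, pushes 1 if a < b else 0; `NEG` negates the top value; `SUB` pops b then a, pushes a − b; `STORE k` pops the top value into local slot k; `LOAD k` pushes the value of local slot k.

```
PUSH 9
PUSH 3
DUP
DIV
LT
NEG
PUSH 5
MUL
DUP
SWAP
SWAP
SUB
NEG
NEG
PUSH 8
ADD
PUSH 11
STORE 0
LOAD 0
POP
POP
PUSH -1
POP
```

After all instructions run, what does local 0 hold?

PUSH 9  -> 9
PUSH 3  -> 9 3
DUP     -> 9 3 3
DIV     -> 9 1
LT      -> 0
NEG     -> 0
PUSH 5  -> 0 5
MUL     -> 0
DUP     -> 0 0
SWAP    -> 0 0
SWAP    -> 0 0
SUB     -> 0
NEG     -> 0
NEG     -> 0
PUSH 8  -> 0 8
ADD     -> 8
PUSH 11 -> 8 11
STORE 0 -> 8
LOAD 0  -> 8 11
POP     -> 8
POP     -> (empty)
PUSH -1 -> -1
POP     -> (empty)

11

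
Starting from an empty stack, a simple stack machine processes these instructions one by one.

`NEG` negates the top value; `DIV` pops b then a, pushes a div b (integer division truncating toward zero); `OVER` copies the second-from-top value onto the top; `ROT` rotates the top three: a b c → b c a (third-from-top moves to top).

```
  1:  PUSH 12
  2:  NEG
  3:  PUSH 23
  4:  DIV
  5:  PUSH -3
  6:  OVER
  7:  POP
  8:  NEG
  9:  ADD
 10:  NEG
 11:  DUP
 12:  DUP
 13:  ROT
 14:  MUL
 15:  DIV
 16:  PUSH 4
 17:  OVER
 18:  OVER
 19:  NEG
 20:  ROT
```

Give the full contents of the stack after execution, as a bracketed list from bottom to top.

[0, 0, -4, 4]

PUSH 12  12
NEG      -12
PUSH 23  -12 23
DIV      0
PUSH -3  0 -3
OVER     0 -3 0
POP      0 -3
NEG      0 3
ADD      3
NEG      -3
DUP      -3 -3
DUP      -3 -3 -3
ROT      -3 -3 -3
MUL      -3 9
DIV      0
PUSH 4   0 4
OVER     0 4 0
OVER     0 4 0 4
NEG      0 4 0 -4
ROT      0 0 -4 4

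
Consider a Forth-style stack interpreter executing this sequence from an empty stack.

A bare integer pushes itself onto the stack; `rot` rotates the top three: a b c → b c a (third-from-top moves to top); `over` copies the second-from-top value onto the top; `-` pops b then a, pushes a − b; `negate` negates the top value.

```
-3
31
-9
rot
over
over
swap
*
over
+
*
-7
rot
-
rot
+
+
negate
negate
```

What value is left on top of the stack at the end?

-39

-3     -> -3
31     -> -3 31
-9     -> -3 31 -9
rot    -> 31 -9 -3
over   -> 31 -9 -3 -9
over   -> 31 -9 -3 -9 -3
swap   -> 31 -9 -3 -3 -9
*      -> 31 -9 -3 27
over   -> 31 -9 -3 27 -3
+      -> 31 -9 -3 24
*      -> 31 -9 -72
-7     -> 31 -9 -72 -7
rot    -> 31 -72 -7 -9
-      -> 31 -72 2
rot    -> -72 2 31
+      -> -72 33
+      -> -39
negate -> 39
negate -> -39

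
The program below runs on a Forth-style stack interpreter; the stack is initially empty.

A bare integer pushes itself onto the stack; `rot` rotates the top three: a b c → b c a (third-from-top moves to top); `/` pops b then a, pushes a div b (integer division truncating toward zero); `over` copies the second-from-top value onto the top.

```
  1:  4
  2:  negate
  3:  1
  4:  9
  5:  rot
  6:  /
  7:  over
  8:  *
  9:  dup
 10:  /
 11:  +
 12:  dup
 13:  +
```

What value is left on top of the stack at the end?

4      -> 4
negate -> -4
1      -> -4 1
9      -> -4 1 9
rot    -> 1 9 -4
/      -> 1 -2
over   -> 1 -2 1
*      -> 1 -2
dup    -> 1 -2 -2
/      -> 1 1
+      -> 2
dup    -> 2 2
+      -> 4

4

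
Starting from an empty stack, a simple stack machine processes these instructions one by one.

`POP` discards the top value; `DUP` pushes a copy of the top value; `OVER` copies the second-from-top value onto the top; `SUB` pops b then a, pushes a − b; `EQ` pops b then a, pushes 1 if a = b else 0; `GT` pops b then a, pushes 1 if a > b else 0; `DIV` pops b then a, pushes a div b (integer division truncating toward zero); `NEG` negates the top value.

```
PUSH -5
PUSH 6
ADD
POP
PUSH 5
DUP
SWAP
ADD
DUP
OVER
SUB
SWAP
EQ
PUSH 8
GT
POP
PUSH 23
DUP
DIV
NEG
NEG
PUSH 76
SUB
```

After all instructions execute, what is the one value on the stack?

-75

PUSH -5  -5
PUSH 6   -5 6
ADD      1
POP      (empty)
PUSH 5   5
DUP      5 5
SWAP     5 5
ADD      10
DUP      10 10
OVER     10 10 10
SUB      10 0
SWAP     0 10
EQ       0
PUSH 8   0 8
GT       0
POP      (empty)
PUSH 23  23
DUP      23 23
DIV      1
NEG      -1
NEG      1
PUSH 76  1 76
SUB      -75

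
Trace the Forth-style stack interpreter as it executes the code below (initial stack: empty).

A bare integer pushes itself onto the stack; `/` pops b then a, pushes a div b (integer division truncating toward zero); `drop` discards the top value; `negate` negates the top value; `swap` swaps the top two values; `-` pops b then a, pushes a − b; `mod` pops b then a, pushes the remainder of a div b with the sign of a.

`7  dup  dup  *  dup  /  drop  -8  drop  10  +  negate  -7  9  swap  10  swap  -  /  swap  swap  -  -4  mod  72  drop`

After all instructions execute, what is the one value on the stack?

-1

7      : 7
dup    : 7 7
dup    : 7 7 7
*      : 7 49
dup    : 7 49 49
/      : 7 1
drop   : 7
-8     : 7 -8
drop   : 7
10     : 7 10
+      : 17
negate : -17
-7     : -17 -7
9      : -17 -7 9
swap   : -17 9 -7
10     : -17 9 -7 10
swap   : -17 9 10 -7
-      : -17 9 17
/      : -17 0
swap   : 0 -17
swap   : -17 0
-      : -17
-4     : -17 -4
mod    : -1
72     : -1 72
drop   : -1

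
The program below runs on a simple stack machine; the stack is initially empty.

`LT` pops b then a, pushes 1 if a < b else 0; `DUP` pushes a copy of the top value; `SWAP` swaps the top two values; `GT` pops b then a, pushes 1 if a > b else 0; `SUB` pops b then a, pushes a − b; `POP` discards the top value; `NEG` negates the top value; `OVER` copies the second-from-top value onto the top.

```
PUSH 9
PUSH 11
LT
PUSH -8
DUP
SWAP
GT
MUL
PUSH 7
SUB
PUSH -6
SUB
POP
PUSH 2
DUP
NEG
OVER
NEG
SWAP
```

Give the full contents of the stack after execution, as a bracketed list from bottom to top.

[2, -2, -2]

PUSH 9  → 9
PUSH 11 → 9 11
LT      → 1
PUSH -8 → 1 -8
DUP     → 1 -8 -8
SWAP    → 1 -8 -8
GT      → 1 0
MUL     → 0
PUSH 7  → 0 7
SUB     → -7
PUSH -6 → -7 -6
SUB     → -1
POP     → (empty)
PUSH 2  → 2
DUP     → 2 2
NEG     → 2 -2
OVER    → 2 -2 2
NEG     → 2 -2 -2
SWAP    → 2 -2 -2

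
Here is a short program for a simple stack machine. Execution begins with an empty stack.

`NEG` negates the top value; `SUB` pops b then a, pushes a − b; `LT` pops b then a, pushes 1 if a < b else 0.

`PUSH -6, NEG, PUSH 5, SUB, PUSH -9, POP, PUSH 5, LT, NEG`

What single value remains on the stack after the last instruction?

PUSH -6  [-6]
NEG      [6]
PUSH 5   [6, 5]
SUB      [1]
PUSH -9  [1, -9]
POP      [1]
PUSH 5   [1, 5]
LT       [1]
NEG      [-1]

-1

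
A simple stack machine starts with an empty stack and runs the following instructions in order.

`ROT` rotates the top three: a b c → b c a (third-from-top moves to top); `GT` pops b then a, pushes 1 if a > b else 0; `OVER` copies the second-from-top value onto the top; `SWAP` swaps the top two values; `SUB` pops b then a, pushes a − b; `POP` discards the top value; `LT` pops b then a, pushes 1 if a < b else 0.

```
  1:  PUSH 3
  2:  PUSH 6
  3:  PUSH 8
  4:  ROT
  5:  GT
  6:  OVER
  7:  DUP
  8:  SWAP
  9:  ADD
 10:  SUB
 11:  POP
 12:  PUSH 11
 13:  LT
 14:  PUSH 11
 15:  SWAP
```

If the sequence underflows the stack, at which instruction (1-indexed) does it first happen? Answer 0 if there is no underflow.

PUSH 3   3
PUSH 6   3 6
PUSH 8   3 6 8
ROT      6 8 3
GT       6 1
OVER     6 1 6
DUP      6 1 6 6
SWAP     6 1 6 6
ADD      6 1 12
SUB      6 -11
POP      6
PUSH 11  6 11
LT       1
PUSH 11  1 11
SWAP     11 1

0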